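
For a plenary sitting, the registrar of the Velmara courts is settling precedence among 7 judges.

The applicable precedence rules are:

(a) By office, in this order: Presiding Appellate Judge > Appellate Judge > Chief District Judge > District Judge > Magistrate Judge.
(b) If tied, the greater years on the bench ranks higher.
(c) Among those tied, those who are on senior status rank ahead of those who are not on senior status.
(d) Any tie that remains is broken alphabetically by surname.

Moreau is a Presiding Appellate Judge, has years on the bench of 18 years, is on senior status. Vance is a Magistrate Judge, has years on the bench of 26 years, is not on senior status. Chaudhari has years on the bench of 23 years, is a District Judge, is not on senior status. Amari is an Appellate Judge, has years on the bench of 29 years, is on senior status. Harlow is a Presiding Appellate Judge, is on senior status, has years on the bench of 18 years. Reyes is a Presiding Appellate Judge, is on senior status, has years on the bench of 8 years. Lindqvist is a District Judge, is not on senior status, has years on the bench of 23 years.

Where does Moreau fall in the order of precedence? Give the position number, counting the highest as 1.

By office: Harlow, Moreau and Reyes (Presiding Appellate Judge); then Amari (Appellate Judge); then Chaudhari and Lindqvist (District Judge); then Vance (Magistrate Judge).
Among Harlow, Moreau and Reyes, by years on the bench (higher first): Harlow and Moreau (18 years) before Reyes (8 years).
Harlow and Moreau are each on senior status, so the next rule applies.
Among Harlow and Moreau, alphabetically by surname: Harlow before Moreau.
Chaudhari and Lindqvist both have years on the bench 23 years, so the next rule applies.
Chaudhari and Lindqvist are each not on senior status, so the next rule applies.
Among Chaudhari and Lindqvist, alphabetically by surname: Chaudhari before Lindqvist.
Order: Harlow, Moreau, Reyes, Amari, Chaudhari, Lindqvist, Vance. So position 2.

2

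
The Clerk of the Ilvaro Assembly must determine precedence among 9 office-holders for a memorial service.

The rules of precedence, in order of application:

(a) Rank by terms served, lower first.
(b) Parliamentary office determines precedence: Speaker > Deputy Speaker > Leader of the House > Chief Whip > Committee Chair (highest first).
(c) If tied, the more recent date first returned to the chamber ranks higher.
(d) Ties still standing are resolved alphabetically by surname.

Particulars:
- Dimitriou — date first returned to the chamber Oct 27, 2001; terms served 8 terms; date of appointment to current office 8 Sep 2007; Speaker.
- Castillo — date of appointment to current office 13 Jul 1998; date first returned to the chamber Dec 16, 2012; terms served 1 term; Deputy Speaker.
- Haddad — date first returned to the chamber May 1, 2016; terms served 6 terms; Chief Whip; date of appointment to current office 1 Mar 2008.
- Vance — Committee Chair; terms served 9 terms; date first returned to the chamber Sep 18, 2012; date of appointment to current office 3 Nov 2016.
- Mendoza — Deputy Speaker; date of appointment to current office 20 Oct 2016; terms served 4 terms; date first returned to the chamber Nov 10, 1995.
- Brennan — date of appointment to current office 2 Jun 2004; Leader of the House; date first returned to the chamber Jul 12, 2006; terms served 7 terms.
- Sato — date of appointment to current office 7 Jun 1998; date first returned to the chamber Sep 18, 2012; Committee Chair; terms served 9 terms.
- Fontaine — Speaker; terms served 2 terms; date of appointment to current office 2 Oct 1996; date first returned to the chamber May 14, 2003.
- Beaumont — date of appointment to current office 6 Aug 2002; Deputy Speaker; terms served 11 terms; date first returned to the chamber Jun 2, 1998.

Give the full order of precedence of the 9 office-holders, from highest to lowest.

By terms served (lower first): Castillo (1 term); then Fontaine (2 terms); then Mendoza (4 terms); then Haddad (6 terms); then Brennan (7 terms); then Dimitriou (8 terms); then Sato and Vance (both 9 terms); then Beaumont (11 terms).
Sato and Vance are each Committee Chair, so the next rule applies.
Sato and Vance both have date first returned to the chamber Sep 18, 2012, so the next rule applies.
Among Sato and Vance, alphabetically by surname: Sato before Vance.
Full order: Castillo, Fontaine, Mendoza, Haddad, Brennan, Dimitriou, Sato, Vance, Beaumont.

Castillo, Fontaine, Mendoza, Haddad, Brennan, Dimitriou, Sato, Vance, Beaumont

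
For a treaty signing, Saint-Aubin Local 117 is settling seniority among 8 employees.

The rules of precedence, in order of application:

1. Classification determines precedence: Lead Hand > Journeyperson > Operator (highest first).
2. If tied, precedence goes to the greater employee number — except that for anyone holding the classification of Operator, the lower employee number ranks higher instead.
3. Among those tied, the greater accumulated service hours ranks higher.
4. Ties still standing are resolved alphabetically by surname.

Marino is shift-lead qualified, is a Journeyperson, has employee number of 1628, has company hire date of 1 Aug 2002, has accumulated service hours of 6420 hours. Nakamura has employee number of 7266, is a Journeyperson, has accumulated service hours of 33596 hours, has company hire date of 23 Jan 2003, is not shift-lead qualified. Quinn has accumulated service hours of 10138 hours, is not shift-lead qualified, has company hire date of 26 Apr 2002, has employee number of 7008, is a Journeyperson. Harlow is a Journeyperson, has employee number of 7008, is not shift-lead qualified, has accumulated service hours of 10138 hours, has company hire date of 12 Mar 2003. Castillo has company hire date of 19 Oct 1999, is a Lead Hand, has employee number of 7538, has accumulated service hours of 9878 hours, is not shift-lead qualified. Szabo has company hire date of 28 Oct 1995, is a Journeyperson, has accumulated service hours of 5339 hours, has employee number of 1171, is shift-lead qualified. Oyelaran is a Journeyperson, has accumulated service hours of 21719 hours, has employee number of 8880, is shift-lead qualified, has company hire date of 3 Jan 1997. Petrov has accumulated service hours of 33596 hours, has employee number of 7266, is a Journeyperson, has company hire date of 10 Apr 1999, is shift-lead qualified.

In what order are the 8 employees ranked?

By classification: Castillo (Lead Hand); then Oyelaran, Nakamura, Petrov, Harlow, Quinn, Marino and Szabo (Journeyperson).
Among Oyelaran, Nakamura, Petrov, Harlow, Quinn, Marino and Szabo, by employee number (higher first): Oyelaran (8880) before Nakamura and Petrov (7266) before Harlow and Quinn (7008) before Marino (1628) before Szabo (1171).
Nakamura and Petrov both have accumulated service hours 33596 hours, so the next rule applies.
Among Nakamura and Petrov, alphabetically by surname: Nakamura before Petrov.
Harlow and Quinn both have accumulated service hours 10138 hours, so the next rule applies.
Among Harlow and Quinn, alphabetically by surname: Harlow before Quinn.
Full order: Castillo, Oyelaran, Nakamura, Petrov, Harlow, Quinn, Marino, Szabo.

Castillo, Oyelaran, Nakamura, Petrov, Harlow, Quinn, Marino, Szabo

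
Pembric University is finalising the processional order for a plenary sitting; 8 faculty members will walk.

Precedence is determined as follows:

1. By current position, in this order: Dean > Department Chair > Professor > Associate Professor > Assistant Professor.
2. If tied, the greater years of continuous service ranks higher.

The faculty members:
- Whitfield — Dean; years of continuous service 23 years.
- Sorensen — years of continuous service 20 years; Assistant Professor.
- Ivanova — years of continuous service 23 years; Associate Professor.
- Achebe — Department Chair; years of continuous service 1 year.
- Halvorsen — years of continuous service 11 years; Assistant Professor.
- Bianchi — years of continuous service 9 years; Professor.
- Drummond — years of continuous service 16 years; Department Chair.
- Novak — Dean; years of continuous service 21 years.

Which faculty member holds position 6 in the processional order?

Ivanova

By current position: Whitfield and Novak (Dean); then Drummond and Achebe (Department Chair); then Bianchi (Professor); then Ivanova (Associate Professor); then Sorensen and Halvorsen (Assistant Professor).
Among Whitfield and Novak, by years of continuous service (higher first): Whitfield (23 years) before Novak (21 years).
Among Drummond and Achebe, by years of continuous service (higher first): Drummond (16 years) before Achebe (1 year).
Among Sorensen and Halvorsen, by years of continuous service (higher first): Sorensen (20 years) before Halvorsen (11 years).
Order: Whitfield, Novak, Drummond, Achebe, Bianchi, Ivanova, Sorensen, Halvorsen.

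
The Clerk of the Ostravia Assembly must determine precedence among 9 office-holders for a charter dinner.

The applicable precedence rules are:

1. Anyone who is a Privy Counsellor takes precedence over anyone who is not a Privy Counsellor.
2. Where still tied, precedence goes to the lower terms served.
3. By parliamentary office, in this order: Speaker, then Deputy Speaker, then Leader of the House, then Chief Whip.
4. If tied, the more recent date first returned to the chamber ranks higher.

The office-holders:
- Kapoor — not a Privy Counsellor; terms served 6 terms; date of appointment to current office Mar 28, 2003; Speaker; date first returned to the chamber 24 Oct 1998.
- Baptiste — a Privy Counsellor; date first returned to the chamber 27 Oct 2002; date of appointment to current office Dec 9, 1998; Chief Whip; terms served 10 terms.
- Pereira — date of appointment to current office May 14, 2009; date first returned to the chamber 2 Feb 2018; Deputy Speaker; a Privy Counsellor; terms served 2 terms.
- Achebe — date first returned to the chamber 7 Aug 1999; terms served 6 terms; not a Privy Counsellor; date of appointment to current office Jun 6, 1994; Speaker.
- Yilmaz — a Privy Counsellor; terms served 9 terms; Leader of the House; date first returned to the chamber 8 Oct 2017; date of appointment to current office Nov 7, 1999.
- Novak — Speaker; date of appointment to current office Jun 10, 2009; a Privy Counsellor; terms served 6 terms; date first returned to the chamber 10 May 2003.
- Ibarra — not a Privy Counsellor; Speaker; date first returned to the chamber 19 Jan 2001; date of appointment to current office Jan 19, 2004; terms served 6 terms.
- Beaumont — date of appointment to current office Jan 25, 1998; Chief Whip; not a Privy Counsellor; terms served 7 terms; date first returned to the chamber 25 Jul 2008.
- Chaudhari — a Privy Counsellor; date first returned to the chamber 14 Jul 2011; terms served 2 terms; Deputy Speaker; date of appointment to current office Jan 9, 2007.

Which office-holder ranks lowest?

Beaumont

By the first rule: Pereira, Chaudhari, Novak, Yilmaz and Baptiste (each a Privy Counsellor); then Ibarra, Achebe, Kapoor and Beaumont (each not a Privy Counsellor).
Among Pereira, Chaudhari, Novak, Yilmaz and Baptiste, by terms served (lower first): Pereira and Chaudhari (2 terms) before Novak (6 terms) before Yilmaz (9 terms) before Baptiste (10 terms).
Pereira and Chaudhari are each Deputy Speaker, so the next rule applies.
Among Pereira and Chaudhari, by date first returned to the chamber (later first): Pereira (2 Feb 2018) before Chaudhari (14 Jul 2011).
Among Ibarra, Achebe, Kapoor and Beaumont, by terms served (lower first): Ibarra, Achebe and Kapoor (6 terms) before Beaumont (7 terms).
Ibarra, Achebe and Kapoor are each Speaker, so the next rule applies.
Among Ibarra, Achebe and Kapoor, by date first returned to the chamber (later first): Ibarra (19 Jan 2001) before Achebe (7 Aug 1999) before Kapoor (24 Oct 1998).
Order: Pereira, Chaudhari, Novak, Yilmaz, Baptiste, Ibarra, Achebe, Kapoor, Beaumont.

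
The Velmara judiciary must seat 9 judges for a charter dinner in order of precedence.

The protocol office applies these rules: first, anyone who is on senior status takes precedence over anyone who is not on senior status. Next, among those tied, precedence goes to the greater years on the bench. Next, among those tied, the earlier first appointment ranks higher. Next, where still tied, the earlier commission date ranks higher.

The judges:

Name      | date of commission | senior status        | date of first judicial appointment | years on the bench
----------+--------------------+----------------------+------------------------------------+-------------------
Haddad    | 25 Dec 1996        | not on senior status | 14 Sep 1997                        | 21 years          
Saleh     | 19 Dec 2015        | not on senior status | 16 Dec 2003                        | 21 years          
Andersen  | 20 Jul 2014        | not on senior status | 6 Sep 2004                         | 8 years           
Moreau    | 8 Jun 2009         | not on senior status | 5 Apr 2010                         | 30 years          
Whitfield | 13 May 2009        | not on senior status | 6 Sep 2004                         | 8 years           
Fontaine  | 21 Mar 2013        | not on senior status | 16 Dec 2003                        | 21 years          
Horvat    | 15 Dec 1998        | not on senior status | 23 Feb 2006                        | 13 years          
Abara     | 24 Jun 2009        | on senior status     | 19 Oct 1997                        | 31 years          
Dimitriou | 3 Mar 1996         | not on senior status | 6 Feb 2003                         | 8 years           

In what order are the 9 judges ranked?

Abara, Moreau, Haddad, Fontaine, Saleh, Horvat, Dimitriou, Whitfield, Andersen

By the first rule: Abara (on senior status); then Moreau, Haddad, Fontaine, Saleh, Horvat, Dimitriou, Whitfield and Andersen (each not on senior status).
Among Moreau, Haddad, Fontaine, Saleh, Horvat, Dimitriou, Whitfield and Andersen, by years on the bench (higher first): Moreau (30 years) before Haddad, Fontaine and Saleh (21 years) before Horvat (13 years) before Dimitriou, Whitfield and Andersen (8 years).
Among Haddad, Fontaine and Saleh, by date of first judicial appointment (earlier first): Haddad (14 Sep 1997) before Fontaine and Saleh (16 Dec 2003).
Among Fontaine and Saleh, by date of commission (earlier first): Fontaine (21 Mar 2013) before Saleh (19 Dec 2015).
Among Dimitriou, Whitfield and Andersen, by date of first judicial appointment (earlier first): Dimitriou (6 Feb 2003) before Whitfield and Andersen (6 Sep 2004).
Among Whitfield and Andersen, by date of commission (earlier first): Whitfield (13 May 2009) before Andersen (20 Jul 2014).
Full order: Abara, Moreau, Haddad, Fontaine, Saleh, Horvat, Dimitriou, Whitfield, Andersen.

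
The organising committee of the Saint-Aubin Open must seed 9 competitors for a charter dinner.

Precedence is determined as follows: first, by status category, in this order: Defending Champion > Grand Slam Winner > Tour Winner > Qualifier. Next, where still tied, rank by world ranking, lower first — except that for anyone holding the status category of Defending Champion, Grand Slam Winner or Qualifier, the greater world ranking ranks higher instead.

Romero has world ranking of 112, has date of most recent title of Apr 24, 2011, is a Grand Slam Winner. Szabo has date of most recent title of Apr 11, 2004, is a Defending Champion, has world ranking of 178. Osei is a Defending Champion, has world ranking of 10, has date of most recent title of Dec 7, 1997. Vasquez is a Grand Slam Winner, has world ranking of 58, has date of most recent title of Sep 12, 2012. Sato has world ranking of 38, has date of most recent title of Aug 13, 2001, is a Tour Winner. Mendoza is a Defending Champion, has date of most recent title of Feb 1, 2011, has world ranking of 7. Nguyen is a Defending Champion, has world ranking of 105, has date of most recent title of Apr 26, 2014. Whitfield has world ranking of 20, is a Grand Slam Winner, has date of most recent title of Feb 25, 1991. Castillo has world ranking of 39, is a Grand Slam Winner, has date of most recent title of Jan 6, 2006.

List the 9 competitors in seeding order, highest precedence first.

Szabo, Nguyen, Osei, Mendoza, Romero, Vasquez, Castillo, Whitfield, Sato

By status category: Szabo, Nguyen, Osei and Mendoza (Defending Champion); then Romero, Vasquez, Castillo and Whitfield (Grand Slam Winner); then Sato (Tour Winner).
Among Szabo, Nguyen, Osei and Mendoza, by world ranking (higher first) (reversed rule for this group): Szabo (178) before Nguyen (105) before Osei (10) before Mendoza (7).
Among Romero, Vasquez, Castillo and Whitfield, by world ranking (higher first) (reversed rule for this group): Romero (112) before Vasquez (58) before Castillo (39) before Whitfield (20).
Full order: Szabo, Nguyen, Osei, Mendoza, Romero, Vasquez, Castillo, Whitfield, Sato.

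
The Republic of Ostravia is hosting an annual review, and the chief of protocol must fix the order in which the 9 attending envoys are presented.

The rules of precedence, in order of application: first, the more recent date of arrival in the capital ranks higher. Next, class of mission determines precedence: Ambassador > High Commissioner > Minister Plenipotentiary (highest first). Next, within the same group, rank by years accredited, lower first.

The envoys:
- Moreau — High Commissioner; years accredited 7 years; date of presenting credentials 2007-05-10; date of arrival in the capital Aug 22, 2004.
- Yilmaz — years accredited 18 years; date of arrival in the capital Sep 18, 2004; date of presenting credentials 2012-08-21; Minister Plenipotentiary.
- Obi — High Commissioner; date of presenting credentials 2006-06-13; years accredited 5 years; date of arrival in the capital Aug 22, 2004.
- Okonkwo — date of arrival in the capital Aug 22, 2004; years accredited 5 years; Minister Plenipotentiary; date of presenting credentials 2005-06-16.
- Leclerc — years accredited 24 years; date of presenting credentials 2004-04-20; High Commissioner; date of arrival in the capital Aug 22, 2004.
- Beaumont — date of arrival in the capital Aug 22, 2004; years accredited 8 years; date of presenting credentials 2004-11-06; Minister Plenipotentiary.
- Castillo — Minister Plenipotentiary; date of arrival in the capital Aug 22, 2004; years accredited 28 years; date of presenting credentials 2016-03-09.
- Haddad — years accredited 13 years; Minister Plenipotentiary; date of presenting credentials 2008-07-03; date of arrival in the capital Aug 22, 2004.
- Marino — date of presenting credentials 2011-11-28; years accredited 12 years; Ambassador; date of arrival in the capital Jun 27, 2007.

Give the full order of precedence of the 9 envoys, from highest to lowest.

Marino, Yilmaz, Obi, Moreau, Leclerc, Okonkwo, Beaumont, Haddad, Castillo

By date of arrival in the capital (later first): Marino (Jun 27, 2007); then Yilmaz (Sep 18, 2004); then Obi, Moreau, Leclerc, Okonkwo, Beaumont, Haddad and Castillo (each Aug 22, 2004).
Among Obi, Moreau, Leclerc, Okonkwo, Beaumont, Haddad and Castillo, by class of mission: Obi, Moreau and Leclerc (High Commissioner) before Okonkwo, Beaumont, Haddad and Castillo (Minister Plenipotentiary).
Among Obi, Moreau and Leclerc, by years accredited (lower first): Obi (5 years) before Moreau (7 years) before Leclerc (24 years).
Among Okonkwo, Beaumont, Haddad and Castillo, by years accredited (lower first): Okonkwo (5 years) before Beaumont (8 years) before Haddad (13 years) before Castillo (28 years).
Full order: Marino, Yilmaz, Obi, Moreau, Leclerc, Okonkwo, Beaumont, Haddad, Castillo.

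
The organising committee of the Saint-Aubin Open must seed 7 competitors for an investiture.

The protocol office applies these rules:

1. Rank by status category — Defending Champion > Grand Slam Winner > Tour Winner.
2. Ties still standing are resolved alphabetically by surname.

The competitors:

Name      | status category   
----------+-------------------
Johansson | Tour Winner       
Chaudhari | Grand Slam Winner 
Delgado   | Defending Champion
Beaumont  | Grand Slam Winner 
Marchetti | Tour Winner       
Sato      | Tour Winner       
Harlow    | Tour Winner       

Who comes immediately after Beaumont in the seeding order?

By status category: Delgado (Defending Champion); then Beaumont and Chaudhari (Grand Slam Winner); then Harlow, Johansson, Marchetti and Sato (Tour Winner).
Among Beaumont and Chaudhari, alphabetically by surname: Beaumont before Chaudhari.
Among Harlow, Johansson, Marchetti and Sato, alphabetically by surname: Harlow before Johansson before Marchetti before Sato.
Order: Delgado, Beaumont, Chaudhari, Harlow, Johansson, Marchetti, Sato.

Chaudhari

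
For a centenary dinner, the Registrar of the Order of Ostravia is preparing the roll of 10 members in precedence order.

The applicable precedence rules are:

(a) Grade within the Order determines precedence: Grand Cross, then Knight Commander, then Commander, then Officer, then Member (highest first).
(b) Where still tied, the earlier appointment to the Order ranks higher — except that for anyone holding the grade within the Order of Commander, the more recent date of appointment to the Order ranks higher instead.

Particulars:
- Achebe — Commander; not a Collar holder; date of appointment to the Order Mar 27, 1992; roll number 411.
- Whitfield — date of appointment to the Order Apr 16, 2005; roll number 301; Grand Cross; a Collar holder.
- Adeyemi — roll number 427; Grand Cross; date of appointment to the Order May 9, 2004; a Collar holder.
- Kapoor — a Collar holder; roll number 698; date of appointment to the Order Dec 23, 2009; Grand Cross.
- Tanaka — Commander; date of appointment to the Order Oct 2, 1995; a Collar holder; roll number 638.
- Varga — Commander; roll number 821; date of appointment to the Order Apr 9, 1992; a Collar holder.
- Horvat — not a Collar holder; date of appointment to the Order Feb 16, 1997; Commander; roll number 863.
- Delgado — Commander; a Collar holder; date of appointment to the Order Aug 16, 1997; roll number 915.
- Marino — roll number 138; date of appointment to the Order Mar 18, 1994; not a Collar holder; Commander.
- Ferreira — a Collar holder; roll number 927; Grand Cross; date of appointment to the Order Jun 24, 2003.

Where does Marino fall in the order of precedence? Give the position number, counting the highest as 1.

By grade within the Order: Ferreira, Adeyemi, Whitfield and Kapoor (Grand Cross); then Delgado, Horvat, Tanaka, Marino, Varga and Achebe (Commander).
Among Ferreira, Adeyemi, Whitfield and Kapoor, by date of appointment to the Order (earlier first): Ferreira (Jun 24, 2003) before Adeyemi (May 9, 2004) before Whitfield (Apr 16, 2005) before Kapoor (Dec 23, 2009).
Among Delgado, Horvat, Tanaka, Marino, Varga and Achebe, by date of appointment to the Order (later first) (reversed rule for this group): Delgado (Aug 16, 1997) before Horvat (Feb 16, 1997) before Tanaka (Oct 2, 1995) before Marino (Mar 18, 1994) before Varga (Apr 9, 1992) before Achebe (Mar 27, 1992).
Order: Ferreira, Adeyemi, Whitfield, Kapoor, Delgado, Horvat, Tanaka, Marino, Varga, Achebe. So position 8.

8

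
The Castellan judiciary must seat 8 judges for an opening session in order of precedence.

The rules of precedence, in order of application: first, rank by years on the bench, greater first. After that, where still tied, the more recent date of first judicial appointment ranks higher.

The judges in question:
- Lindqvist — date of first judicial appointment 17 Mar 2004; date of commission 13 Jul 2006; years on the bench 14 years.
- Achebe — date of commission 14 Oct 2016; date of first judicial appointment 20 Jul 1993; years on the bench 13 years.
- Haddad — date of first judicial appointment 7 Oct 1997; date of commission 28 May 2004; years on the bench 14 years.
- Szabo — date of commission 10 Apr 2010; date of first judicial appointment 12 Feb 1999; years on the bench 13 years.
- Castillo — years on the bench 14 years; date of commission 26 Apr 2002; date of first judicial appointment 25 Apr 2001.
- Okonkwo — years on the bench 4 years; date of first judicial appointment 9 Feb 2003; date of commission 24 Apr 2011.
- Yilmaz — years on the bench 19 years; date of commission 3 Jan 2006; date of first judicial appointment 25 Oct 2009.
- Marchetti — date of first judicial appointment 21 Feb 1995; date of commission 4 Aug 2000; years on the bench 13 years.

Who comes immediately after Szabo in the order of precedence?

Marchetti

By years on the bench (higher first): Yilmaz (19 years); then Lindqvist, Castillo and Haddad (each 14 years); then Szabo, Marchetti and Achebe (each 13 years); then Okonkwo (4 years).
Among Lindqvist, Castillo and Haddad, by date of first judicial appointment (later first): Lindqvist (17 Mar 2004) before Castillo (25 Apr 2001) before Haddad (7 Oct 1997).
Among Szabo, Marchetti and Achebe, by date of first judicial appointment (later first): Szabo (12 Feb 1999) before Marchetti (21 Feb 1995) before Achebe (20 Jul 1993).
Order: Yilmaz, Lindqvist, Castillo, Haddad, Szabo, Marchetti, Achebe, Okonkwo.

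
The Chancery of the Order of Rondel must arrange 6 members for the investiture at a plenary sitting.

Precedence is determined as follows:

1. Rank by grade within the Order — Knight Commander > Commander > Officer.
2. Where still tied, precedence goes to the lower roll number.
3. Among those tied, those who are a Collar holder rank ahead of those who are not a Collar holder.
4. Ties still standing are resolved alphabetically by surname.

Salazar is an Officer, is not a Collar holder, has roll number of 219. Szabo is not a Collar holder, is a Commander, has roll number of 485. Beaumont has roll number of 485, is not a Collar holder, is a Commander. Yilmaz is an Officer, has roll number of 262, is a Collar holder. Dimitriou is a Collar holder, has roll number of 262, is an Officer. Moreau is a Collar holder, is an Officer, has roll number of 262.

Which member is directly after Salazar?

Dimitriou

By grade within the Order: Beaumont and Szabo (Commander); then Salazar, Dimitriou, Moreau and Yilmaz (Officer).
Beaumont and Szabo both have roll number 485, so the next rule applies.
Beaumont and Szabo are each not a Collar holder, so the next rule applies.
Among Beaumont and Szabo, alphabetically by surname: Beaumont before Szabo.
Among Salazar, Dimitriou, Moreau and Yilmaz, by roll number (lower first): Salazar (219) before Dimitriou, Moreau and Yilmaz (262).
Dimitriou, Moreau and Yilmaz are each a Collar holder, so the next rule applies.
Among Dimitriou, Moreau and Yilmaz, alphabetically by surname: Dimitriou before Moreau before Yilmaz.
Order: Beaumont, Szabo, Salazar, Dimitriou, Moreau, Yilmaz.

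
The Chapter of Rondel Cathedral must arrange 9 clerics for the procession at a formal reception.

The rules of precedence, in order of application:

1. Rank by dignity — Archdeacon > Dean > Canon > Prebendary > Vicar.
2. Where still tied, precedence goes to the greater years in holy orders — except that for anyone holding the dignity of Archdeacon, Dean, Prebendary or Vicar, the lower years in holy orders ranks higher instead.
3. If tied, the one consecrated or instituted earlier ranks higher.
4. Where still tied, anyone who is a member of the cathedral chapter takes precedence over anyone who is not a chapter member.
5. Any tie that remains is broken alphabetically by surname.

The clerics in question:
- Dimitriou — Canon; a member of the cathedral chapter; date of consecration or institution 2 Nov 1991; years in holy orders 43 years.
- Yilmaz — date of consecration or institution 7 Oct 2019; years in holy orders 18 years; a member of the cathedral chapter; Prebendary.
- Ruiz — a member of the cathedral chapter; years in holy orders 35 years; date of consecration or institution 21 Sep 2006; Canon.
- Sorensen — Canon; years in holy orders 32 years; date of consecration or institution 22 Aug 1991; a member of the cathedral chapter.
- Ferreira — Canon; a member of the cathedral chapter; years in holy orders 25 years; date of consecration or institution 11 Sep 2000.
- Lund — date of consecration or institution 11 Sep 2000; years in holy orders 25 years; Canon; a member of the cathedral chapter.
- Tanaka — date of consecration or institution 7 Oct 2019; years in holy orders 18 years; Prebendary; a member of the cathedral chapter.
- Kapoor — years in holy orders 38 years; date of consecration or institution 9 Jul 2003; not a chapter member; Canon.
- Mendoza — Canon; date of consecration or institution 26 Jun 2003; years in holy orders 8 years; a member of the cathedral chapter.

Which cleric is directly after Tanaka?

By dignity: Dimitriou, Kapoor, Ruiz, Sorensen, Ferreira, Lund and Mendoza (Canon); then Tanaka and Yilmaz (Prebendary).
Among Dimitriou, Kapoor, Ruiz, Sorensen, Ferreira, Lund and Mendoza, by years in holy orders (higher first): Dimitriou (43 years) before Kapoor (38 years) before Ruiz (35 years) before Sorensen (32 years) before Ferreira and Lund (25 years) before Mendoza (8 years).
Ferreira and Lund both have date of consecration or institution 11 Sep 2000, so the next rule applies.
Ferreira and Lund are each a member of the cathedral chapter, so the next rule applies.
Among Ferreira and Lund, alphabetically by surname: Ferreira before Lund.
Tanaka and Yilmaz both have years in holy orders 18 years, so the next rule applies.
Tanaka and Yilmaz both have date of consecration or institution 7 Oct 2019, so the next rule applies.
Tanaka and Yilmaz are each a member of the cathedral chapter, so the next rule applies.
Among Tanaka and Yilmaz, alphabetically by surname: Tanaka before Yilmaz.
Order: Dimitriou, Kapoor, Ruiz, Sorensen, Ferreira, Lund, Mendoza, Tanaka, Yilmaz.

Yilmaz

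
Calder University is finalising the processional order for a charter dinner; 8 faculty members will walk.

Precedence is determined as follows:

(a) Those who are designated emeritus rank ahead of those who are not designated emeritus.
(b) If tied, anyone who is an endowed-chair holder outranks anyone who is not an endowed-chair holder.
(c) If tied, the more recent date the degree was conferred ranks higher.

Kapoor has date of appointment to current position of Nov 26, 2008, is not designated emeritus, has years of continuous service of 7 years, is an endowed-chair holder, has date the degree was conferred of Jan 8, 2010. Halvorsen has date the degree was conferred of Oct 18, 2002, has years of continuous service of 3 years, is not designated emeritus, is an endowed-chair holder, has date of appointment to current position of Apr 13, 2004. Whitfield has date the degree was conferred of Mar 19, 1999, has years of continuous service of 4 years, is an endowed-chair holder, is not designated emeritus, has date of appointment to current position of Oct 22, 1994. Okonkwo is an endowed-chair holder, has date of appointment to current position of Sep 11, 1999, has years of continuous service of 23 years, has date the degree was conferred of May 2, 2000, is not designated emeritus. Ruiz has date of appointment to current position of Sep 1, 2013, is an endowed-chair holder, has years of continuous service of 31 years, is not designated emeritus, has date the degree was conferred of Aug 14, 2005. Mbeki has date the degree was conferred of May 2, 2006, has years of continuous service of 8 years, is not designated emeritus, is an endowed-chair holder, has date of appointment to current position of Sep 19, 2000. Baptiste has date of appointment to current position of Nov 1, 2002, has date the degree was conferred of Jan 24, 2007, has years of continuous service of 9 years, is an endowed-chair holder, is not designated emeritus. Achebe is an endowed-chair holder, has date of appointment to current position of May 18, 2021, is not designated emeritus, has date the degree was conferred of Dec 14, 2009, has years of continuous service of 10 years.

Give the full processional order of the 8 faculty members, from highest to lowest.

Kapoor, Achebe, Baptiste, Mbeki, Ruiz, Halvorsen, Okonkwo, Whitfield

By the first rule: Kapoor, Achebe, Baptiste, Mbeki, Ruiz, Halvorsen, Okonkwo and Whitfield (each not designated emeritus).
Kapoor, Achebe, Baptiste, Mbeki, Ruiz, Halvorsen, Okonkwo and Whitfield are each an endowed-chair holder, so the next rule applies.
Among Kapoor, Achebe, Baptiste, Mbeki, Ruiz, Halvorsen, Okonkwo and Whitfield, by date the degree was conferred (later first): Kapoor (Jan 8, 2010) before Achebe (Dec 14, 2009) before Baptiste (Jan 24, 2007) before Mbeki (May 2, 2006) before Ruiz (Aug 14, 2005) before Halvorsen (Oct 18, 2002) before Okonkwo (May 2, 2000) before Whitfield (Mar 19, 1999).
Full order: Kapoor, Achebe, Baptiste, Mbeki, Ruiz, Halvorsen, Okonkwo, Whitfield.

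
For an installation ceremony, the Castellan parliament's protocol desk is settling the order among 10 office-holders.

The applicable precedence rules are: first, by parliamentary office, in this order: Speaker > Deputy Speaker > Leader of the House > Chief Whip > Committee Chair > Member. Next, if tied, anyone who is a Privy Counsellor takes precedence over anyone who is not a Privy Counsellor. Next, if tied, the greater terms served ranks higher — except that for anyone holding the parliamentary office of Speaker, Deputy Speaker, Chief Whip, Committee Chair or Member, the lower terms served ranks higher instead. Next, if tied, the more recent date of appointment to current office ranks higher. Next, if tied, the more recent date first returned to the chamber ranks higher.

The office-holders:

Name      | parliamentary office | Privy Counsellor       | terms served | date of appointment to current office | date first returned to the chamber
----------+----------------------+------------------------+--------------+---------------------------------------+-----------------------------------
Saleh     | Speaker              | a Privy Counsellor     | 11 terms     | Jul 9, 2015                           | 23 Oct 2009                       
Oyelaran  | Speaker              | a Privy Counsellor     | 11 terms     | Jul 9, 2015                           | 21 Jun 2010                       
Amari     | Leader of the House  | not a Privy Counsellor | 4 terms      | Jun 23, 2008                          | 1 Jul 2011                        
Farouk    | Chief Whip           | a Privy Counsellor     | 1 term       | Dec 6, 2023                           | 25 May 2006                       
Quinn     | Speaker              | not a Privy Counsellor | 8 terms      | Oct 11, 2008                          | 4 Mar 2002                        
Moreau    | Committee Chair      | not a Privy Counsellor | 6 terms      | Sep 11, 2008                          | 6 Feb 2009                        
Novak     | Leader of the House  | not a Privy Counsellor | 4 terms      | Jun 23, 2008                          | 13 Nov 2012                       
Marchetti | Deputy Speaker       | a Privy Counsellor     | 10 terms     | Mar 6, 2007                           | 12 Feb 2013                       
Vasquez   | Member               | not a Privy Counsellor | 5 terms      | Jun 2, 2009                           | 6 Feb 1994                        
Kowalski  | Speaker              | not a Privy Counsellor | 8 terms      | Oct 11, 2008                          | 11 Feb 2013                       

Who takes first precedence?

By parliamentary office: Oyelaran, Saleh, Kowalski and Quinn (Speaker); then Marchetti (Deputy Speaker); then Novak and Amari (Leader of the House); then Farouk (Chief Whip); then Moreau (Committee Chair); then Vasquez (Member).
Among Oyelaran, Saleh, Kowalski and Quinn, a Privy Counsellor before not a Privy Counsellor: Oyelaran and Saleh (a Privy Counsellor) before Kowalski and Quinn (not a Privy Counsellor).
Oyelaran and Saleh both have terms served 11 terms, so the next rule applies.
Oyelaran and Saleh both have date of appointment to current office Jul 9, 2015, so the next rule applies.
Among Oyelaran and Saleh, by date first returned to the chamber (later first): Oyelaran (21 Jun 2010) before Saleh (23 Oct 2009).
Kowalski and Quinn both have terms served 8 terms, so the next rule applies.
Kowalski and Quinn both have date of appointment to current office Oct 11, 2008, so the next rule applies.
Among Kowalski and Quinn, by date first returned to the chamber (later first): Kowalski (11 Feb 2013) before Quinn (4 Mar 2002).
Novak and Amari are each not a Privy Counsellor, so the next rule applies.
Novak and Amari both have terms served 4 terms, so the next rule applies.
Novak and Amari both have date of appointment to current office Jun 23, 2008, so the next rule applies.
Among Novak and Amari, by date first returned to the chamber (later first): Novak (13 Nov 2012) before Amari (1 Jul 2011).
Order: Oyelaran, Saleh, Kowalski, Quinn, Marchetti, Novak, Amari, Farouk, Moreau, Vasquez.

Oyelaran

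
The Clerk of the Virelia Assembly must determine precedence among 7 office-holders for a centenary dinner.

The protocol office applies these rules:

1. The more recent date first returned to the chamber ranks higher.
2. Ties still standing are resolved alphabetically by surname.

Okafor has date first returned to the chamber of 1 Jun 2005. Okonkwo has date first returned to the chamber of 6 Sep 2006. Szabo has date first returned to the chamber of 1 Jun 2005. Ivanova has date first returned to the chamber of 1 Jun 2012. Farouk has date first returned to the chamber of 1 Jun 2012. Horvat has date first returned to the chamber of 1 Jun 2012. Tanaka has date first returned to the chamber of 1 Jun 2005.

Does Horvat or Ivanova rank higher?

Horvat

By date first returned to the chamber (later first): Farouk, Horvat and Ivanova (each 1 Jun 2012); then Okonkwo (6 Sep 2006); then Okafor, Szabo and Tanaka (each 1 Jun 2005).
Among Farouk, Horvat and Ivanova, alphabetically by surname: Farouk before Horvat before Ivanova.
Among Okafor, Szabo and Tanaka, alphabetically by surname: Okafor before Szabo before Tanaka.
So Horvat takes precedence.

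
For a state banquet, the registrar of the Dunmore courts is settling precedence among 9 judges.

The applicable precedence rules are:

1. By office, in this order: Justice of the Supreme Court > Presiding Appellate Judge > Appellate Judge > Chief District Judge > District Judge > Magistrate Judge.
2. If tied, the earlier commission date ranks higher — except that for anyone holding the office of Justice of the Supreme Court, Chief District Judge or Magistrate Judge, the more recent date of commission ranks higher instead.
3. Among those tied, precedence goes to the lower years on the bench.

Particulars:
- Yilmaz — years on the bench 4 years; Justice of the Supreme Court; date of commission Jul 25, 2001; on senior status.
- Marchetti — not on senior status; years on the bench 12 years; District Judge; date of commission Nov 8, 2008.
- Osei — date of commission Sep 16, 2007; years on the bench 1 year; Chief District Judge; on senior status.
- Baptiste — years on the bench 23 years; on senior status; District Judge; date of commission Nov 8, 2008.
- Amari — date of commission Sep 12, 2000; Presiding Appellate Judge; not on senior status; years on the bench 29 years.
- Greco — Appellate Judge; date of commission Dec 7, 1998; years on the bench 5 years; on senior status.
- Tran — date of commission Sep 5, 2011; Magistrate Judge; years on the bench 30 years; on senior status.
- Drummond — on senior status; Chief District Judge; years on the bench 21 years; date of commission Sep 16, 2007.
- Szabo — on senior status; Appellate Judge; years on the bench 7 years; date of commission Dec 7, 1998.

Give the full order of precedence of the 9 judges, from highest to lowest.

Yilmaz, Amari, Greco, Szabo, Osei, Drummond, Marchetti, Baptiste, Tran

By office: Yilmaz (Justice of the Supreme Court); then Amari (Presiding Appellate Judge); then Greco and Szabo (Appellate Judge); then Osei and Drummond (Chief District Judge); then Marchetti and Baptiste (District Judge); then Tran (Magistrate Judge).
Greco and Szabo both have date of commission Dec 7, 1998, so the next rule applies.
Among Greco and Szabo, by years on the bench (lower first): Greco (5 years) before Szabo (7 years).
Osei and Drummond both have date of commission Sep 16, 2007, so the next rule applies.
Among Osei and Drummond, by years on the bench (lower first): Osei (1 year) before Drummond (21 years).
Marchetti and Baptiste both have date of commission Nov 8, 2008, so the next rule applies.
Among Marchetti and Baptiste, by years on the bench (lower first): Marchetti (12 years) before Baptiste (23 years).
Full order: Yilmaz, Amari, Greco, Szabo, Osei, Drummond, Marchetti, Baptiste, Tran.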